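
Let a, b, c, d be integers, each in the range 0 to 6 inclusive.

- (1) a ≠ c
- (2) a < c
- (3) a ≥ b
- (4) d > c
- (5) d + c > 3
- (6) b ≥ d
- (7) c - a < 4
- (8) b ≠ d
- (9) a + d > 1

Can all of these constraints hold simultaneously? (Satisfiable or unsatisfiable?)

Constraints 2, 3, 4, and 6 give b ≤ a, a < c, c < d, d ≤ b. Chaining: b ≤ a < c < d ≤ b, which forces b < b — impossible.

Unsatisfiable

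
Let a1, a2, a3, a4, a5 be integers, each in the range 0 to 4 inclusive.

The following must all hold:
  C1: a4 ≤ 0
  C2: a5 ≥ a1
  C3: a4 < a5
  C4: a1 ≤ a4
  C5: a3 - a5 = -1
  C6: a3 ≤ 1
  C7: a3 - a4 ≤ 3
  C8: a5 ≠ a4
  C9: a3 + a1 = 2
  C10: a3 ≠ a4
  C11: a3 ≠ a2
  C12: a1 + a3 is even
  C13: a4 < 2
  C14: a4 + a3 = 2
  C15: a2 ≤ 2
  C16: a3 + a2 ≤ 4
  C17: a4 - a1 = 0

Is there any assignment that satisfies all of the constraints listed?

Unsatisfiable

From constraint 6: a3 ≤ 1. From constraints 1 and 4: a1 ≤ a4 ≤ 0. Hence a3 + a1 ≤ 1. But constraint 9 requires a3 + a1 = 2, and 2 > 1. Contradiction.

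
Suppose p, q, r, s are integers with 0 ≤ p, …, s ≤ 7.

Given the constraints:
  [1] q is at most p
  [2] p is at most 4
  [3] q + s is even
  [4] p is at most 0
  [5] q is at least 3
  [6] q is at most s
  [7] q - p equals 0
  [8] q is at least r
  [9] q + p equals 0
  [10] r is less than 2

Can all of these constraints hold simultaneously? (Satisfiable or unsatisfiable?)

From constraints 1 and 5: p ≥ q and q ≥ 3, so p ≥ 3. From constraint 4: p ≤ 0. But 0 < 3, so no value of p works.

Unsatisfiable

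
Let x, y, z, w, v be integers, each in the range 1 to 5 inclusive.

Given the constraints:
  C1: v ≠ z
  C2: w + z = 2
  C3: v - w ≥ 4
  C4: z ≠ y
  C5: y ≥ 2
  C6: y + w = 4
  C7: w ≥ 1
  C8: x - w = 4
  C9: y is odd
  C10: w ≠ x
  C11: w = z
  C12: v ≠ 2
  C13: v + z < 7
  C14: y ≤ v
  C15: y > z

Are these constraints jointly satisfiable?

Try x = 5, y = 3, z = 1, w = 1, v = 5.
Check constraint 2: w + z = 2; constraint 3: v - w = 4. The remaining constraints are straightforward to verify.

Satisfiable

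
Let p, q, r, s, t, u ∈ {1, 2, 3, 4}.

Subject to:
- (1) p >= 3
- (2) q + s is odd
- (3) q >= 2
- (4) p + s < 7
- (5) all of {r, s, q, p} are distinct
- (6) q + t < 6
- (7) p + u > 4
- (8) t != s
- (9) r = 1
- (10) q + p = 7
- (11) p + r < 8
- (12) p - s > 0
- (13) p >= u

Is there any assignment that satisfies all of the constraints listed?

Satisfiable

The assignment p = 4, q = 3, r = 1, s = 2, t = 1, u = 2 works:
  constraint 4 holds since p + s = 6.
  constraint 6 holds since q + t = 4.
  constraint 7 holds since p + u = 6.
The rest check out directly.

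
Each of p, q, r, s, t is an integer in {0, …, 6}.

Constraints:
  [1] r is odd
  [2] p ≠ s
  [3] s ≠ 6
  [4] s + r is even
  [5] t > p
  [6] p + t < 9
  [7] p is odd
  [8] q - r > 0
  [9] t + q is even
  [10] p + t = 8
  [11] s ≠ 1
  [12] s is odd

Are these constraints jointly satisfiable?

Setting (p, q, r, s, t) = (3, 5, 3, 5, 5) satisfies everything: constraint 6: p + t = 8; constraint 8: q - r = 2, and the others follow.

Satisfiable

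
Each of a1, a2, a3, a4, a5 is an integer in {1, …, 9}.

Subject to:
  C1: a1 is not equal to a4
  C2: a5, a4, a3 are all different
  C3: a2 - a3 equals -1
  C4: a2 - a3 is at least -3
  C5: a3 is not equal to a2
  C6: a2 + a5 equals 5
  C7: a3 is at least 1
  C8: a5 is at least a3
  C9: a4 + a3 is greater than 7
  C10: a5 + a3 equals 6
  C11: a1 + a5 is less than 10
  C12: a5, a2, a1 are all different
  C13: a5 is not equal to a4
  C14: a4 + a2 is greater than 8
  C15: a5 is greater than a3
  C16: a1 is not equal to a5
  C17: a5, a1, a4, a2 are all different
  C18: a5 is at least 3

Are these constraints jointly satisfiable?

Satisfiable

Take a1 = 5, a2 = 1, a3 = 2, a4 = 8, a5 = 4. Then constraint 3: a2 - a3 = -1; constraint 4: a2 - a3 = -1; constraint 6: a2 + a5 = 5, and every other listed constraint is also met.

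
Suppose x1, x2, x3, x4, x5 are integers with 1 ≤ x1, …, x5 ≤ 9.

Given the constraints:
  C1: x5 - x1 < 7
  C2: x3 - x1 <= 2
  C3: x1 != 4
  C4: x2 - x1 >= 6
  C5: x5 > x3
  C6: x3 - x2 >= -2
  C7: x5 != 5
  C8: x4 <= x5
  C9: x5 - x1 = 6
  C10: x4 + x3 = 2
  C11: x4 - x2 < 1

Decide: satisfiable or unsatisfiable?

Constraints 2, 4, and 6 give x1 − x3 ≥ -2, x3 − x2 ≥ -2, x2 − x1 ≥ 6.
Adding all 3 inequalities: the left sides telescope to 0, and the right sides sum to (-2) + (-2) + 6 = 2. So 0 ≥ 2, which is false.

Unsatisfiable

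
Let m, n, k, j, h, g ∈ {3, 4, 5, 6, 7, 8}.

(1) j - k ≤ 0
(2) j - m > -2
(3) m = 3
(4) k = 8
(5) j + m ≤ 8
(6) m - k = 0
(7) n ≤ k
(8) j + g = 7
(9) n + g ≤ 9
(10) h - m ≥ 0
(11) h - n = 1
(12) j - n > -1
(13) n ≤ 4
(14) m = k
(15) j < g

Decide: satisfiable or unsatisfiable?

Constraint 3 fixes m = 3 and constraint 4 fixes k = 8, but constraint 14 requires m = k. Since 3 ≠ 8, contradiction.

Unsatisfiable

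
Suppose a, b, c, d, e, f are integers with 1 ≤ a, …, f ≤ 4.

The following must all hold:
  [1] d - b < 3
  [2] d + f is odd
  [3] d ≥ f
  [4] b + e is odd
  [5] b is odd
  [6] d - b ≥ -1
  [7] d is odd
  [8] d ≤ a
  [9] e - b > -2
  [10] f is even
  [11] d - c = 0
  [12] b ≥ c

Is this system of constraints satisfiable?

Satisfiable

The assignment a = 3, b = 3, c = 3, d = 3, e = 4, f = 2 works:
  constraint 1 holds since d - b = 0.
  constraint 6 holds since d - b = 0.
The rest check out directly.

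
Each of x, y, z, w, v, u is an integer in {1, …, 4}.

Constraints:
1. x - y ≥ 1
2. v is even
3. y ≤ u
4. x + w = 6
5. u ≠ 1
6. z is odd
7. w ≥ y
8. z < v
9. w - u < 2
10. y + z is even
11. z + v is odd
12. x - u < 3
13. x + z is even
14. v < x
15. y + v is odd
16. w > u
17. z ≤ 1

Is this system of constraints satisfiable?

Try x = 3, y = 1, z = 1, w = 3, v = 2, u = 2.
Check constraint 1: x - y = 2; constraint 4: x + w = 6; constraint 9: w - u = 1. The remaining constraints are straightforward to verify.

Satisfiable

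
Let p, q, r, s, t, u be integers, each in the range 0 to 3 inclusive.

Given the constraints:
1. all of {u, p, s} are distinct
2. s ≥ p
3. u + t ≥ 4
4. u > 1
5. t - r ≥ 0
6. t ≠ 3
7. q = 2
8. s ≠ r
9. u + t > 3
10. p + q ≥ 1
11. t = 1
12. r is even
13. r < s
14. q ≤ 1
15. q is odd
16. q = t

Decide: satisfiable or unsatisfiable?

Constraint 7 fixes q = 2 and constraint 11 fixes t = 1, but constraint 16 requires q = t. Since 2 ≠ 1, contradiction.

Unsatisfiable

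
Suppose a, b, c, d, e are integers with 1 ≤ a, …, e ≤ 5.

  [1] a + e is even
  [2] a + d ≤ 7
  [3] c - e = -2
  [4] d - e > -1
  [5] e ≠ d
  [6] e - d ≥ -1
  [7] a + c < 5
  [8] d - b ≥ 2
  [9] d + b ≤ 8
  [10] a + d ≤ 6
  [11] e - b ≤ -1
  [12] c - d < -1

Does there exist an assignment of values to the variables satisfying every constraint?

Constraints 6, 8, and 11 give d − b ≥ 2, b − e ≥ 1, e − d ≥ -1.
Adding all 3 inequalities: the left sides telescope to 0, and the right sides sum to 2 + 1 + (-1) = 2. So 0 ≥ 2, which is false.

Unsatisfiable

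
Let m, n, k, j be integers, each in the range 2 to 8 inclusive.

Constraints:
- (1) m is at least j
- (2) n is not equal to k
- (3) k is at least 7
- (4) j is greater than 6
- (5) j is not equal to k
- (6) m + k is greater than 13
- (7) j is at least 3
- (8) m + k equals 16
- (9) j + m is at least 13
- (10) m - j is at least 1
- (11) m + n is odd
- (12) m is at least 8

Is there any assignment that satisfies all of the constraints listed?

Satisfiable

Take m = 8, n = 7, k = 8, j = 7. Then constraint 6: m + k = 16; constraint 8: m + k = 16, and every other listed constraint is also met.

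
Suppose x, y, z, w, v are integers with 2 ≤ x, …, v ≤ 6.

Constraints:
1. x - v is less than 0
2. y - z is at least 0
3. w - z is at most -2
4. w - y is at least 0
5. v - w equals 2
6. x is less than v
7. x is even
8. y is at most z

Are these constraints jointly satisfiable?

Constraints 2, 3, and 4 give y − z ≥ 0, z − w ≥ 2, w − y ≥ 0.
Adding all 3 inequalities: the left sides telescope to 0, and the right sides sum to 0 + 2 + 0 = 2. So 0 ≥ 2, which is false.

Unsatisfiable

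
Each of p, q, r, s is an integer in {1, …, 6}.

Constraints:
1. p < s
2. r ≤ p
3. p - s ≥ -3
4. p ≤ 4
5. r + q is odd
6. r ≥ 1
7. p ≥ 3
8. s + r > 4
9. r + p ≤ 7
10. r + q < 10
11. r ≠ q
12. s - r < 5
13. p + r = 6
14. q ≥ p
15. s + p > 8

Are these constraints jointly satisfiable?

Try p = 4, q = 5, r = 2, s = 5.
Check constraint 3: p - s = -1; constraint 8: s + r = 7; constraint 9: r + p = 6. The remaining constraints are straightforward to verify.

Satisfiable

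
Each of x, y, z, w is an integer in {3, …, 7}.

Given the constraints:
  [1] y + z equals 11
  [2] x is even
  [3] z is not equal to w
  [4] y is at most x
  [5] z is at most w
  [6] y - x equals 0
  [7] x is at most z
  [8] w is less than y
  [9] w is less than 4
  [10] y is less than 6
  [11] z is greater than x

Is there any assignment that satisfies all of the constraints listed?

Constraints 4, 5, 7, and 8 give z ≤ w, w < y, y ≤ x, x ≤ z. Chaining: z ≤ w < y ≤ x ≤ z, which forces z < z — impossible.

Unsatisfiable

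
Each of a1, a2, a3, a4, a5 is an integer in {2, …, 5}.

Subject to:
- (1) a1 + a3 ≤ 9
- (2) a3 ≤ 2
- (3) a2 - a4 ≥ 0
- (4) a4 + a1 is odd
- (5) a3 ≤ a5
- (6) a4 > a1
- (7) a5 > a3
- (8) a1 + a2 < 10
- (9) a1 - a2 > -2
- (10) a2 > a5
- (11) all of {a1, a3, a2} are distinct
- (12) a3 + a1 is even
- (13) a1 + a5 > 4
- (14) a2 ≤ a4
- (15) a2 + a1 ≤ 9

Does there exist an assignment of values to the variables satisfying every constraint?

Setting (a1, a2, a3, a4, a5) = (4, 5, 2, 5, 3) satisfies everything: constraint 1: a1 + a3 = 6; constraint 3: a2 - a4 = 0, and the others follow.

Satisfiable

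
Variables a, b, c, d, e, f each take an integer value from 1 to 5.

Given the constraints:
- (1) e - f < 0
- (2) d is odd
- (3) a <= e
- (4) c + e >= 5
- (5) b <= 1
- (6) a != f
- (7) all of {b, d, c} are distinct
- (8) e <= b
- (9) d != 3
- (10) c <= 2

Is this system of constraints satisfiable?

From constraint 10: c ≤ 2. From constraints 5 and 8: e ≤ b ≤ 1. Hence c + e ≤ 3. But constraint 4 requires c + e ≥ 5, and 5 > 3. Contradiction.

Unsatisfiable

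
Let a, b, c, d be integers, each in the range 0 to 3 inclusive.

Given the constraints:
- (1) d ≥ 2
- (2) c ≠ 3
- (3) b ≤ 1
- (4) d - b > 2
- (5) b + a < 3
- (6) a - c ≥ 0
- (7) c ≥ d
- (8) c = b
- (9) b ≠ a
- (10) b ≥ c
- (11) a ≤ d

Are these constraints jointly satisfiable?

Unsatisfiable

From constraints 1 and 7: c ≥ d and d ≥ 2, so c ≥ 2. From constraints 3 and 10: c ≤ b and b ≤ 1, so c ≤ 1. But 1 < 2, so no value of c works.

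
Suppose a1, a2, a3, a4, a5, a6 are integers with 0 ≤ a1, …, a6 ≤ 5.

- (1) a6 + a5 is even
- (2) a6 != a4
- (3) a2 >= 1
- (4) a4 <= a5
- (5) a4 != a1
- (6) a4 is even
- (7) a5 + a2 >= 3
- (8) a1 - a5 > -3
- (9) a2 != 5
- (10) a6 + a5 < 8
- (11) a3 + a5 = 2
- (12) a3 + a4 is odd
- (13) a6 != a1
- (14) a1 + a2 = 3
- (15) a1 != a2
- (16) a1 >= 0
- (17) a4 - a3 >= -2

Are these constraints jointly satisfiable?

Try a1 = 1, a2 = 2, a3 = 1, a4 = 0, a5 = 1, a6 = 5.
Check constraint 7: a5 + a2 = 3; constraint 8: a1 - a5 = 0. The remaining constraints are straightforward to verify.

Satisfiable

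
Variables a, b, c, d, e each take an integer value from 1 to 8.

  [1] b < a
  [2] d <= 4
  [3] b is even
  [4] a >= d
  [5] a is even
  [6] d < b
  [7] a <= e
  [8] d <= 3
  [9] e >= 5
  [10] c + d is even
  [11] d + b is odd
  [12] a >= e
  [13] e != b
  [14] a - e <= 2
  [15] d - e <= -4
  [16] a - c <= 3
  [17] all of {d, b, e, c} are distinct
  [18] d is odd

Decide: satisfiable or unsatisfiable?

Satisfiable

Setting (a, b, c, d, e) = (8, 4, 7, 3, 8) satisfies everything: constraint 14: a - e = 0; constraint 15: d - e = -5, and the others follow.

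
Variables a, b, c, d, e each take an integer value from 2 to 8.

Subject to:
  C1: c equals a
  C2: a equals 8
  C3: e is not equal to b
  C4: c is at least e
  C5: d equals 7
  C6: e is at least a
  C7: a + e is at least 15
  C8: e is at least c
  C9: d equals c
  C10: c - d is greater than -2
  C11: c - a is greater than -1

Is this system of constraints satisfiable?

Constraint 5 fixes d = 7 and constraint 2 fixes a = 8. Constraints 1 and 9 give d = c = a, so d = a. But 7 ≠ 8 — contradiction.

Unsatisfiable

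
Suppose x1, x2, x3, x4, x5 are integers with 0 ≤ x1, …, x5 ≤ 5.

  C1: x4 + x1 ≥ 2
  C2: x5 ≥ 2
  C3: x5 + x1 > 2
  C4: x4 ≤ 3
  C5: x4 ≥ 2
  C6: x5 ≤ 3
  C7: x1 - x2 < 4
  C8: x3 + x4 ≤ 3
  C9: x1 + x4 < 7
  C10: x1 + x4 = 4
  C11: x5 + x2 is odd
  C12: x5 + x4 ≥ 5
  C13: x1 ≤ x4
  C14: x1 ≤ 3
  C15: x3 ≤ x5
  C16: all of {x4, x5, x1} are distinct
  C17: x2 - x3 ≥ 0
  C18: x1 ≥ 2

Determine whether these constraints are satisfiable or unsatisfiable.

Unsatisfiable

Constraints 2, 4, 5, 6, 14, and 18 confine each of x4, x5, x1 to the 2 values {2, 3}.
Constraint 16 requires all 3 of them to be distinct, but only 2 values are available — impossible by the pigeonhole principle.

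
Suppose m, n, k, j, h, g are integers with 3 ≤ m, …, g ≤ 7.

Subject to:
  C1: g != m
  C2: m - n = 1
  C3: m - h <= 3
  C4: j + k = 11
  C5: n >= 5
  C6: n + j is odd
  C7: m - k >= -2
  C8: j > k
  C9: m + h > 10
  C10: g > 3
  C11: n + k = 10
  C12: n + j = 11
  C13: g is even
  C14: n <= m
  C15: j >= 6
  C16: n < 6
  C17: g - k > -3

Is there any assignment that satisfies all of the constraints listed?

Setting (m, n, k, j, h, g) = (6, 5, 5, 6, 6, 4) satisfies everything: constraint 2: m - n = 1; constraint 3: m - h = 0; constraint 4: j + k = 11, and the others follow.

Satisfiable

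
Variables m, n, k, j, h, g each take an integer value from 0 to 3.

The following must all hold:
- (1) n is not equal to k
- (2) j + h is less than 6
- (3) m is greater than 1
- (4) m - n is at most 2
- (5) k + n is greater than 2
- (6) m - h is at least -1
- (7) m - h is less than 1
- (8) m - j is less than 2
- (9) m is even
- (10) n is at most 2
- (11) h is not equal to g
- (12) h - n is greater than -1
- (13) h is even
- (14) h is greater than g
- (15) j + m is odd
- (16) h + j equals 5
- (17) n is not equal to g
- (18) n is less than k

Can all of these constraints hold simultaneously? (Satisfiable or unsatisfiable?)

Satisfiable

One satisfying assignment is m = 2, n = 1, k = 2, j = 3, h = 2, g = 0.
For the less obvious constraints — constraint 2: j + h = 5; constraint 4: m - n = 1; constraint 5: k + n = 3 — and the others hold by inspection.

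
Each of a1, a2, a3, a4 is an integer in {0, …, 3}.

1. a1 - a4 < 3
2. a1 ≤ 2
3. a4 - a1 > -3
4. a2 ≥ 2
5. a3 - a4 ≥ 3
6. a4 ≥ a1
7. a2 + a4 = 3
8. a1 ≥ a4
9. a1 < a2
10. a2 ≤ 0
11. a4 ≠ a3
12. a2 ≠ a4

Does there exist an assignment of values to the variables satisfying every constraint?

From constraint 10: a2 ≤ 0. From constraints 2 and 8: a4 ≤ a1 ≤ 2. Hence a2 + a4 ≤ 2. But constraint 7 requires a2 + a4 = 3, and 3 > 2. Contradiction.

Unsatisfiable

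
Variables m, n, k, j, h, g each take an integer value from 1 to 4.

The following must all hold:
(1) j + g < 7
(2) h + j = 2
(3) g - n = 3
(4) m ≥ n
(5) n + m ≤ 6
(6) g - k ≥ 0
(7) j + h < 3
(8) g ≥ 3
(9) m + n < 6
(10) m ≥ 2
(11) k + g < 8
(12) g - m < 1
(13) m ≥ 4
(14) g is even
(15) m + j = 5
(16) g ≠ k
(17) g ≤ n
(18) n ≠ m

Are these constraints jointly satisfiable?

From constraints 8 and 17: n ≥ g ≥ 3. From constraint 13: m ≥ 4. Hence n + m ≥ 7. But constraint 5 requires n + m ≤ 6, and 6 < 7. Contradiction.

Unsatisfiable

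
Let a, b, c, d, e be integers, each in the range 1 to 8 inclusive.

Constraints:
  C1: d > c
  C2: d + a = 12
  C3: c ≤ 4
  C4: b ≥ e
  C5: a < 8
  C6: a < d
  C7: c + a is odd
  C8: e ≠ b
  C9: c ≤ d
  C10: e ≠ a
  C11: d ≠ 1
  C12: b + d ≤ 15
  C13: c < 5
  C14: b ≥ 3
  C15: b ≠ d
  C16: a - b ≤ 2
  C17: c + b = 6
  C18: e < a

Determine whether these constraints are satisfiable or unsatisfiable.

Satisfiable

Setting (a, b, c, d, e) = (4, 5, 1, 8, 1) satisfies everything: constraint 2: d + a = 12; constraint 12: b + d = 13; constraint 16: a - b = -1, and the others follow.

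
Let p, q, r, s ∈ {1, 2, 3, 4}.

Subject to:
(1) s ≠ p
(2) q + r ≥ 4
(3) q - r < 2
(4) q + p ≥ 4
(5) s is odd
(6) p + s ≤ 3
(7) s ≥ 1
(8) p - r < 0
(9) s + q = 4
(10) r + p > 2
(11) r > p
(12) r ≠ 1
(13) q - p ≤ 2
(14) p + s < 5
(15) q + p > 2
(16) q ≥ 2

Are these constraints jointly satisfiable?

Take p = 2, q = 3, r = 3, s = 1. Then constraint 2: q + r = 6; constraint 3: q - r = 0; constraint 4: q + p = 5, and every other listed constraint is also met.

Satisfiable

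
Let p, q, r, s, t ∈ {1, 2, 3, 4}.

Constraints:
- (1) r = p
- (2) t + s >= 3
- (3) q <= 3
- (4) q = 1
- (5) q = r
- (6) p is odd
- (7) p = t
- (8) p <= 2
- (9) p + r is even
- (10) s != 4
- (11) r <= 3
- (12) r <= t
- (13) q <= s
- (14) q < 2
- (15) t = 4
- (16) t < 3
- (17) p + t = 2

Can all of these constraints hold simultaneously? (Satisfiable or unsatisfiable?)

Unsatisfiable

Constraint 4 fixes q = 1 and constraint 15 fixes t = 4. Constraints 1, 5, and 7 give q = r = p = t, so q = t. But 1 ≠ 4 — contradiction.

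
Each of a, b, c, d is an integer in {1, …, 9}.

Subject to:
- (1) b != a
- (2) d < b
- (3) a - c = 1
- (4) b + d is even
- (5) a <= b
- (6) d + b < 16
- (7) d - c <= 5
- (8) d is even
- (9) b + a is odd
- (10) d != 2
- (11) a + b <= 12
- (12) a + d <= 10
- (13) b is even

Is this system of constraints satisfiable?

Satisfiable

Take a = 3, b = 8, c = 2, d = 6. Then constraint 3: a - c = 1; constraint 6: d + b = 14, and every other listed constraint is also met.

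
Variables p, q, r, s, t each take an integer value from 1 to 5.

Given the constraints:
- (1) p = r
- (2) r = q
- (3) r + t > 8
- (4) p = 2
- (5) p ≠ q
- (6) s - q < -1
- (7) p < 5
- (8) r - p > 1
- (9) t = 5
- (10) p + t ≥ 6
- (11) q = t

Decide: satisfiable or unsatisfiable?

Constraint 4 fixes p = 2 and constraint 9 fixes t = 5. Constraints 1, 2, and 11 give p = r = q = t, so p = t. But 2 ≠ 5 — contradiction.

Unsatisfiable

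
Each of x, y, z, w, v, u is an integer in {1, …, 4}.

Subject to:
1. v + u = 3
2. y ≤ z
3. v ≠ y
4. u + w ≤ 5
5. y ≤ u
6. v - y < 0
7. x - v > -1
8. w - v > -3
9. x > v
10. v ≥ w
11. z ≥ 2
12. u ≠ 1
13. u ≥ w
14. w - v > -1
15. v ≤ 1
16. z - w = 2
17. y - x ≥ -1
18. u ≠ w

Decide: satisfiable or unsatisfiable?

Take x = 3, y = 2, z = 3, w = 1, v = 1, u = 2. Then constraint 1: v + u = 3; constraint 4: u + w = 3, and every other listed constraint is also met.

Satisfiable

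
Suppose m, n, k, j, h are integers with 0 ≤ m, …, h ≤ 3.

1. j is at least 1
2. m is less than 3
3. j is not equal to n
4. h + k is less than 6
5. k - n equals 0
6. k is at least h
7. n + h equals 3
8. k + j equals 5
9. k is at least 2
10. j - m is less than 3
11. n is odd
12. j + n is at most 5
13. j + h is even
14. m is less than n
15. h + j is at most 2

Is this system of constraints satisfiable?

One satisfying assignment is m = 2, n = 3, k = 3, j = 2, h = 0.
For the less obvious constraints — constraint 4: h + k = 3; constraint 5: k - n = 0 — and the others hold by inspection.

Satisfiable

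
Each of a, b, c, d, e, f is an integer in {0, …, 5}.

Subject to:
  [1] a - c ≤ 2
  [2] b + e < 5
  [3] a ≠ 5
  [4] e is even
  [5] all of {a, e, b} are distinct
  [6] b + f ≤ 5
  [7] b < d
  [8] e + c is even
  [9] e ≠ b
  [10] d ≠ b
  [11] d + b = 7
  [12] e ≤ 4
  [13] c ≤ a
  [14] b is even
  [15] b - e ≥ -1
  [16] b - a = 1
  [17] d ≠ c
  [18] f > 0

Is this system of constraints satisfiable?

Satisfiable

Take a = 1, b = 2, c = 0, d = 5, e = 0, f = 1. Then constraint 1: a - c = 1; constraint 2: b + e = 2, and every other listed constraint is also met.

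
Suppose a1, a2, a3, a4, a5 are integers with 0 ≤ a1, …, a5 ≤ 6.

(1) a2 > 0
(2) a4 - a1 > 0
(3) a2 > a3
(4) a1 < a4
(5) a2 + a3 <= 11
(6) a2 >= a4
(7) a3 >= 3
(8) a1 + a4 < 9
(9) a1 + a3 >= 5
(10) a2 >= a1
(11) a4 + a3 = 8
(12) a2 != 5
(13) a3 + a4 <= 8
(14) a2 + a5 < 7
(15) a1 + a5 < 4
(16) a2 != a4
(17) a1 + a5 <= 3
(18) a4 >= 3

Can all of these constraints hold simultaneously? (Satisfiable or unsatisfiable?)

Satisfiable

One satisfying assignment is a1 = 2, a2 = 6, a3 = 4, a4 = 4, a5 = 0.
For the less obvious constraints — constraint 2: a4 - a1 = 2; constraint 5: a2 + a3 = 10 — and the others hold by inspection.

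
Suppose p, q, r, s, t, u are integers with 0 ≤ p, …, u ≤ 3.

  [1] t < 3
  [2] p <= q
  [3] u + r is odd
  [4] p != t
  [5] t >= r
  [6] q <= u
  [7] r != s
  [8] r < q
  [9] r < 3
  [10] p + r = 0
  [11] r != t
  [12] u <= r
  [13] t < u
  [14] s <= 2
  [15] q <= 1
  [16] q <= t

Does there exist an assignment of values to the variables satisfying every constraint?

Constraints 8, 12, 13, and 16 give u ≤ r, r < q, q ≤ t, t < u. Chaining: u ≤ r < q ≤ t < u, which forces u < u — impossible.

Unsatisfiable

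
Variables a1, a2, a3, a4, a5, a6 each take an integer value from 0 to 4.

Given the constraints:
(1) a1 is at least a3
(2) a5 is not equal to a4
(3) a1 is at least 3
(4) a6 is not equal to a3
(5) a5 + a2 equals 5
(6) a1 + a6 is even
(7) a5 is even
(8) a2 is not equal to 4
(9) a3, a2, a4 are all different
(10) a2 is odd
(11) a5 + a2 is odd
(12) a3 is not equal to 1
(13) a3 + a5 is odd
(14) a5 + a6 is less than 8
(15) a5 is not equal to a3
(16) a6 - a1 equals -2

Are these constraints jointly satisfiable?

Satisfiable

Try a1 = 4, a2 = 1, a3 = 3, a4 = 2, a5 = 4, a6 = 2.
Check constraint 5: a5 + a2 = 5; constraint 14: a5 + a6 = 6. The remaining constraints are straightforward to verify.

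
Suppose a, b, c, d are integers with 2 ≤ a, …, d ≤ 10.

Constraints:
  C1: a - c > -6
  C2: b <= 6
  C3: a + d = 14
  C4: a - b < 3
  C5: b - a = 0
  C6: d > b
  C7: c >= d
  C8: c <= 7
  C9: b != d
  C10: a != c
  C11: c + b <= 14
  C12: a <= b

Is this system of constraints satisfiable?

Unsatisfiable

From constraints 2 and 12: a ≤ b ≤ 6. From constraints 7 and 8: d ≤ c ≤ 7. Hence a + d ≤ 13. But constraint 3 requires a + d = 14, and 14 > 13. Contradiction.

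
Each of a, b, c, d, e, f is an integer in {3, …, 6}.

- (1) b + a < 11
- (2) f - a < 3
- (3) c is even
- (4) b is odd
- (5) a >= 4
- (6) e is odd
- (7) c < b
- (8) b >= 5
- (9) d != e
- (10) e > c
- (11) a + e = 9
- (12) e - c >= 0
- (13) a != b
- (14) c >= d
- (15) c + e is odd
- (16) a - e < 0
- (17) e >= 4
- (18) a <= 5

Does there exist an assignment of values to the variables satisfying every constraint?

Take a = 4, b = 5, c = 4, d = 4, e = 5, f = 4. Then constraint 1: b + a = 9; constraint 2: f - a = 0, and every other listed constraint is also met.

Satisfiable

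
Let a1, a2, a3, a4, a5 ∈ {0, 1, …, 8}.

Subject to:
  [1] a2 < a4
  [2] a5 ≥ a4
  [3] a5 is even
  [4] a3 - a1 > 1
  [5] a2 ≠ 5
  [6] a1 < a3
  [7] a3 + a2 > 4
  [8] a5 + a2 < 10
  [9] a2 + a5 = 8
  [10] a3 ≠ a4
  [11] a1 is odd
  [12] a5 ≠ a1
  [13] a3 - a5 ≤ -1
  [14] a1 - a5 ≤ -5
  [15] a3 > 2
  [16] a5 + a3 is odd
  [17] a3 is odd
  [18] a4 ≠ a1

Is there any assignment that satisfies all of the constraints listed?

Setting (a1, a2, a3, a4, a5) = (3, 0, 5, 8, 8) satisfies everything: constraint 4: a3 - a1 = 2; constraint 7: a3 + a2 = 5; constraint 8: a5 + a2 = 8, and the others follow.

Satisfiable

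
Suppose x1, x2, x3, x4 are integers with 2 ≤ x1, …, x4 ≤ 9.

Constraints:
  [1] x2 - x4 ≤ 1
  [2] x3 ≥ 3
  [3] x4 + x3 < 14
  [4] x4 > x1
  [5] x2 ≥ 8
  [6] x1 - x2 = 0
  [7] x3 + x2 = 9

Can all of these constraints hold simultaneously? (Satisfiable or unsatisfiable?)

Unsatisfiable

From constraint 2: x3 ≥ 3. From constraint 5: x2 ≥ 8. Hence x3 + x2 ≥ 11. But constraint 7 requires x3 + x2 = 9, and 9 < 11. Contradiction.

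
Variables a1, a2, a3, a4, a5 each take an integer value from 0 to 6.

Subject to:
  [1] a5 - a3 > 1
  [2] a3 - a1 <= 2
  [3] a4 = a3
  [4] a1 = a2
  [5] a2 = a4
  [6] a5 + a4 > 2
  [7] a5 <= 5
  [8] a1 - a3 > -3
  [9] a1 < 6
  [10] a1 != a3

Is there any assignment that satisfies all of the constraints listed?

Unsatisfiable

From constraints 3, 4, and 5, a1 = a2 = a4 = a3, so a1 = a3. But constraint 10 says a1 ≠ a3. Contradiction.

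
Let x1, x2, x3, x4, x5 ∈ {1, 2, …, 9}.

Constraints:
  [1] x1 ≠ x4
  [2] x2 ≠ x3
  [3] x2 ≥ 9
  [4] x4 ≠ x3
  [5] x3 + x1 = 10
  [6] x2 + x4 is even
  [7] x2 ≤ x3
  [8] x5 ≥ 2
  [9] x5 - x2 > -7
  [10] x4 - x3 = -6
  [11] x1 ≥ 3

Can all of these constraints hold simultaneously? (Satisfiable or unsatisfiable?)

Unsatisfiable

From constraints 3 and 7: x3 ≥ x2 ≥ 9. From constraint 11: x1 ≥ 3. Hence x3 + x1 ≥ 12. But constraint 5 requires x3 + x1 = 10, and 10 < 12. Contradiction.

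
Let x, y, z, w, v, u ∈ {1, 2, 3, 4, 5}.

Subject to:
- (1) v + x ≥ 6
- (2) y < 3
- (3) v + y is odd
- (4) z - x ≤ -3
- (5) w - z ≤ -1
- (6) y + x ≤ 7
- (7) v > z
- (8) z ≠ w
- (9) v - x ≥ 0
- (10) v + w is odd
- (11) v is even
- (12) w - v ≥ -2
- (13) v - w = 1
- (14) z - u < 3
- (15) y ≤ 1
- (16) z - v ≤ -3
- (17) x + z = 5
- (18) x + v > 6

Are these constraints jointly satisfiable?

Unsatisfiable

Constraints 4, 5, 9, and 12 give v − x ≥ 0, x − z ≥ 3, z − w ≥ 1, w − v ≥ -2.
Adding all 4 inequalities: the left sides telescope to 0, and the right sides sum to 0 + 3 + 1 + (-2) = 2. So 0 ≥ 2, which is false.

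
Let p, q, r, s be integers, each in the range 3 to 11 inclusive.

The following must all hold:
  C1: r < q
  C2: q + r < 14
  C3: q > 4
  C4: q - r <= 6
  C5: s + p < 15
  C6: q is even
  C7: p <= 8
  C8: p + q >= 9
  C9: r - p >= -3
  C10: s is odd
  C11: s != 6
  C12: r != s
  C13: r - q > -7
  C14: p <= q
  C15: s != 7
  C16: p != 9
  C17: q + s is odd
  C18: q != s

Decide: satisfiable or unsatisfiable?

Satisfiable

Try p = 3, q = 8, r = 3, s = 11.
Check constraint 2: q + r = 11; constraint 4: q - r = 5; constraint 5: s + p = 14. The remaining constraints are straightforward to verify.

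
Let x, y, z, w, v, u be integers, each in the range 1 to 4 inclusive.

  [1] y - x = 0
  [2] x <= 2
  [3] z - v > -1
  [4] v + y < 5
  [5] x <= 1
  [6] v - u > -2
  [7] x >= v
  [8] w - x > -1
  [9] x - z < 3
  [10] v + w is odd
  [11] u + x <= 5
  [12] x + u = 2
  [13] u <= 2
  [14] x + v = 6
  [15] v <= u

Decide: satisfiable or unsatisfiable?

From constraint 2: x ≤ 2. From constraints 13 and 15: v ≤ u ≤ 2. Hence x + v ≤ 4. But constraint 14 requires x + v = 6, and 6 > 4. Contradiction.

Unsatisfiable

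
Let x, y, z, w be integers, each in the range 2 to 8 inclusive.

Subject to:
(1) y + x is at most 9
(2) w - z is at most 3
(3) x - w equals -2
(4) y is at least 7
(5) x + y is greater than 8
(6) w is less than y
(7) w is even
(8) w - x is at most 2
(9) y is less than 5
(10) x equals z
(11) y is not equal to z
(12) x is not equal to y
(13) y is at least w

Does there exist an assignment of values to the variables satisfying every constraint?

Unsatisfiable

From constraint 4: y ≥ 7. From constraint 9: y ≤ 4. But 4 < 7, so no value of y works.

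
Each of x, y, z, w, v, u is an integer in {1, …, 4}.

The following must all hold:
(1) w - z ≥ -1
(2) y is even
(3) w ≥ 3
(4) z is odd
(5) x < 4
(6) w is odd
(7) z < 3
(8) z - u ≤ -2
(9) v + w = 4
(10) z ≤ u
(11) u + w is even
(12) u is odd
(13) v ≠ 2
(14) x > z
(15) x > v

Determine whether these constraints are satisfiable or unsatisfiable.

Take x = 3, y = 4, z = 1, w = 3, v = 1, u = 3. Then constraint 1: w - z = 2; constraint 8: z - u = -2; constraint 9: v + w = 4, and every other listed constraint is also met.

Satisfiable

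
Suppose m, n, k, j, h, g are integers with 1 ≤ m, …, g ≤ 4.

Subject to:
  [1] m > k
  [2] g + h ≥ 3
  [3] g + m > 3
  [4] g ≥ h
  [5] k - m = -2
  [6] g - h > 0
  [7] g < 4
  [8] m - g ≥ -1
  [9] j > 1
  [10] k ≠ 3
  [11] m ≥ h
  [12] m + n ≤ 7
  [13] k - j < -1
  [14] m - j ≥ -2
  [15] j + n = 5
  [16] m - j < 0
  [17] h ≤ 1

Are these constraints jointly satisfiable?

Satisfiable

Try m = 3, n = 1, k = 1, j = 4, h = 1, g = 2.
Check constraint 2: g + h = 3; constraint 3: g + m = 5. The remaining constraints are straightforward to verify.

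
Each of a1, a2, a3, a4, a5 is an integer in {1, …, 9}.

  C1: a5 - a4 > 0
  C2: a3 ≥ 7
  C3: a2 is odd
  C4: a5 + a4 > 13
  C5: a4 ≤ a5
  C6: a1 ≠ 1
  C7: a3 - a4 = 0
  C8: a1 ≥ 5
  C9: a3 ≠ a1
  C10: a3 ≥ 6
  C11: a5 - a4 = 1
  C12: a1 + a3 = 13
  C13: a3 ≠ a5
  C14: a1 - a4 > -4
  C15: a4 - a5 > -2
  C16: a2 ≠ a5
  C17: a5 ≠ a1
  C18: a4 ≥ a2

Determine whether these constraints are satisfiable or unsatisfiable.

One satisfying assignment is a1 = 6, a2 = 1, a3 = 7, a4 = 7, a5 = 8.
For the less obvious constraints — constraint 1: a5 - a4 = 1; constraint 4: a5 + a4 = 15; constraint 7: a3 - a4 = 0 — and the others hold by inspection.

Satisfiable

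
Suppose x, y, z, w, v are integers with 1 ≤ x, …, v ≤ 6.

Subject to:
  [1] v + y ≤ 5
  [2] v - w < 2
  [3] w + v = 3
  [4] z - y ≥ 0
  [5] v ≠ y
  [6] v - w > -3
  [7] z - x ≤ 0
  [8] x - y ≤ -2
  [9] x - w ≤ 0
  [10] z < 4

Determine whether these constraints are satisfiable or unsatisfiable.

Unsatisfiable

Constraints 4, 7, and 8 give z − y ≥ 0, y − x ≥ 2, x − z ≥ 0.
Adding all 3 inequalities: the left sides telescope to 0, and the right sides sum to 0 + 2 + 0 = 2. So 0 ≥ 2, which is false.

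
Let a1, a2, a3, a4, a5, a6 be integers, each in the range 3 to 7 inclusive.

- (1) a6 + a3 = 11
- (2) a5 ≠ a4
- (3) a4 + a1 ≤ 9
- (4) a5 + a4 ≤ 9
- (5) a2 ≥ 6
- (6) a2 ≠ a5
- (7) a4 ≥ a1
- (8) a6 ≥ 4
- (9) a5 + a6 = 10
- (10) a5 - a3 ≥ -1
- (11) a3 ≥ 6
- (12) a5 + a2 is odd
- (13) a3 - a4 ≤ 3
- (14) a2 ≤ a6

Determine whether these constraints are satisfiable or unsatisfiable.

Unsatisfiable

From constraints 5 and 14: a6 ≥ a2 ≥ 6. From constraint 11: a3 ≥ 6. Hence a6 + a3 ≥ 12. But constraint 1 requires a6 + a3 = 11, and 11 < 12. Contradiction.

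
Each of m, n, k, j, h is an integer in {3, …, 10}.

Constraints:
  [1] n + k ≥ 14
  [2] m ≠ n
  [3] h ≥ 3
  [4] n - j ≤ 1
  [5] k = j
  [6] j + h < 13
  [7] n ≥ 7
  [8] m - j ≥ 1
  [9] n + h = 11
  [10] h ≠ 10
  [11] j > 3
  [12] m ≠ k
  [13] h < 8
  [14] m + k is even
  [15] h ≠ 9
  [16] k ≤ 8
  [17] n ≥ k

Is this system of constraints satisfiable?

Take m = 10, n = 8, k = 8, j = 8, h = 3. Then constraint 1: n + k = 16; constraint 4: n - j = 0, and every other listed constraint is also met.

Satisfiable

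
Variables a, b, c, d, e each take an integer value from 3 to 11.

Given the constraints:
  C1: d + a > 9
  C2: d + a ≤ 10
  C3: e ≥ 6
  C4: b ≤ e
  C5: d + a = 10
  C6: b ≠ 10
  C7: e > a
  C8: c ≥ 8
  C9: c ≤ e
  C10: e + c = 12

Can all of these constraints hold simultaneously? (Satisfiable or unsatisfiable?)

Unsatisfiable

From constraint 3: e ≥ 6. From constraint 8: c ≥ 8. Hence e + c ≥ 14. But constraint 10 requires e + c = 12, and 12 < 14. Contradiction.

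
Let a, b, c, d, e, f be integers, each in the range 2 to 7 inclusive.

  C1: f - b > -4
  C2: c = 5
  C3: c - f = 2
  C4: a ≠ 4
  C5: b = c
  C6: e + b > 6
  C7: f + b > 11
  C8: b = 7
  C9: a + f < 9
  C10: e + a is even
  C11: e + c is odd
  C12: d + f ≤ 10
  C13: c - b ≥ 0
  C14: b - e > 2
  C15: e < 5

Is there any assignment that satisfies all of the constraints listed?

Unsatisfiable

Constraint 8 fixes b = 7 and constraint 2 fixes c = 5, but constraint 5 requires b = c. Since 7 ≠ 5, contradiction.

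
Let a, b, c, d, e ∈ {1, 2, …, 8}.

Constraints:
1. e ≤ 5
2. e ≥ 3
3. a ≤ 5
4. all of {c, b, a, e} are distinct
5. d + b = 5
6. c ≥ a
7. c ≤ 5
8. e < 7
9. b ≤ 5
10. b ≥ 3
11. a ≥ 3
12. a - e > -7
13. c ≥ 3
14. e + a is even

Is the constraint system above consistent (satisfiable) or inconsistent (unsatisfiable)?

Unsatisfiable

Constraints 1, 2, 3, 7, 9, 10, 11, and 13 confine each of c, b, a, e to the 3 values {3, …, 5}.
Constraint 4 requires all 4 of them to be distinct, but only 3 values are available — impossible by the pigeonhole principle.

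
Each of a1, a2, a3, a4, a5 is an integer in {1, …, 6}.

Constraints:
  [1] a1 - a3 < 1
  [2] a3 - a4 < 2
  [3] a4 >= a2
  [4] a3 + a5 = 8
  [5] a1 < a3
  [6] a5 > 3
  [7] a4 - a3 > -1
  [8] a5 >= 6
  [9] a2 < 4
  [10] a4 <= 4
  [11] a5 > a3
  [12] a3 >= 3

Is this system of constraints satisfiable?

From constraint 12: a3 ≥ 3. From constraint 8: a5 ≥ 6. Hence a3 + a5 ≥ 9. But constraint 4 requires a3 + a5 = 8, and 8 < 9. Contradiction.

Unsatisfiable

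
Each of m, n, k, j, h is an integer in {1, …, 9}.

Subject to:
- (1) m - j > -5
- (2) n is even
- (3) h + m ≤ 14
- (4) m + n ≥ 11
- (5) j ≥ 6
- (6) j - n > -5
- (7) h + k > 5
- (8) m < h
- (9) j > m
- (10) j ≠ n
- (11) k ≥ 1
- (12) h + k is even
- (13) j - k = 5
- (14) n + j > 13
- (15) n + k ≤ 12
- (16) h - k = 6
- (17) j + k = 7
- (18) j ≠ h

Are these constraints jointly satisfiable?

Satisfiable

One satisfying assignment is m = 4, n = 8, k = 1, j = 6, h = 7.
For the less obvious constraints — constraint 1: m - j = -2; constraint 3: h + m = 11 — and the others hold by inspection.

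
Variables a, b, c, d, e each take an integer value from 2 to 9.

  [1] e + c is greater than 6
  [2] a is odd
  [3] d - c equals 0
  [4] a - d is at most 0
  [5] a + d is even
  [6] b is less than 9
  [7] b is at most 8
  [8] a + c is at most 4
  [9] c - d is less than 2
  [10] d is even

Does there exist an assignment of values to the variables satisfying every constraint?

Unsatisfiable

Constraint 2 makes a odd and constraint 10 makes d even, so a + d must be odd. Constraint 5 says a + d is even — contradiction.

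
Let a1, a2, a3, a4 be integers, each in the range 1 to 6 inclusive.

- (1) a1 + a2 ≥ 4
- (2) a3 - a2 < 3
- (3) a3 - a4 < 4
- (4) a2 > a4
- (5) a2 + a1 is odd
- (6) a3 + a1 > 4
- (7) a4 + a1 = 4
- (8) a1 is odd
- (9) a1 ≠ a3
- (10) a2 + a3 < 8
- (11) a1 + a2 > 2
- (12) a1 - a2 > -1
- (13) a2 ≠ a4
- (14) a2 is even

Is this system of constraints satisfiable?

Satisfiable

The assignment a1 = 3, a2 = 2, a3 = 4, a4 = 1 works:
  constraint 1 holds since a1 + a2 = 5.
  constraint 2 holds since a3 - a2 = 2.
The rest check out directly.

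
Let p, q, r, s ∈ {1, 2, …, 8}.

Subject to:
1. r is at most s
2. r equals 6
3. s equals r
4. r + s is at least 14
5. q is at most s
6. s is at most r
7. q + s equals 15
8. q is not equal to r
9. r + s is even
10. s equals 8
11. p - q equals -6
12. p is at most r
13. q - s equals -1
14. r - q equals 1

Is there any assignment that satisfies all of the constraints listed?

Constraint 10 fixes s = 8 and constraint 2 fixes r = 6, but constraint 3 requires s = r. Since 8 ≠ 6, contradiction.

Unsatisfiable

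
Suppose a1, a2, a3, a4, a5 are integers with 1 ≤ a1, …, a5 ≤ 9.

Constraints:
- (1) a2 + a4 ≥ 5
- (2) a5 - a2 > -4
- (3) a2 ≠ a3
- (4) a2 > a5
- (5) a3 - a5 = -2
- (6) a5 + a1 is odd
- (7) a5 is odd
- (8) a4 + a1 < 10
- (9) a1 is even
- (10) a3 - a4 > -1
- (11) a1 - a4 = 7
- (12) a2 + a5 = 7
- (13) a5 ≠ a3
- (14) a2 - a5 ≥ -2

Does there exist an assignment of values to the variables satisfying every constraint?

Setting (a1, a2, a3, a4, a5) = (8, 4, 1, 1, 3) satisfies everything: constraint 1: a2 + a4 = 5; constraint 2: a5 - a2 = -1; constraint 5: a3 - a5 = -2, and the others follow.

Satisfiable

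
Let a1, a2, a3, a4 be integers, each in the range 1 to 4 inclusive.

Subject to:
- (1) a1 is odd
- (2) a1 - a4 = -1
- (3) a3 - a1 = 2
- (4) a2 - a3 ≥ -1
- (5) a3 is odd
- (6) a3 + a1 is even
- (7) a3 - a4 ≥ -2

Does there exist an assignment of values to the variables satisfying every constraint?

Satisfiable

Setting (a1, a2, a3, a4) = (1, 4, 3, 2) satisfies everything: constraint 2: a1 - a4 = -1; constraint 3: a3 - a1 = 2, and the others follow.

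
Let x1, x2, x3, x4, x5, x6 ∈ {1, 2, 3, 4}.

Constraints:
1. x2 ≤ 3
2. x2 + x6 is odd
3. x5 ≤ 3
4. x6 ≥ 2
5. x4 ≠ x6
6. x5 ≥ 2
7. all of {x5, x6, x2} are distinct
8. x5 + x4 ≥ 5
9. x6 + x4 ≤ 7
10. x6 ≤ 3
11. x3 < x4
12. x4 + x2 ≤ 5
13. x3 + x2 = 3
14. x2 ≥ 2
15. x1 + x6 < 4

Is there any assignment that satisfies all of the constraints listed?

Unsatisfiable

Constraints 1, 3, 4, 6, 10, and 14 confine each of x5, x6, x2 to the 2 values {2, 3}.
Constraint 7 requires all 3 of them to be distinct, but only 2 values are available — impossible by the pigeonhole principle.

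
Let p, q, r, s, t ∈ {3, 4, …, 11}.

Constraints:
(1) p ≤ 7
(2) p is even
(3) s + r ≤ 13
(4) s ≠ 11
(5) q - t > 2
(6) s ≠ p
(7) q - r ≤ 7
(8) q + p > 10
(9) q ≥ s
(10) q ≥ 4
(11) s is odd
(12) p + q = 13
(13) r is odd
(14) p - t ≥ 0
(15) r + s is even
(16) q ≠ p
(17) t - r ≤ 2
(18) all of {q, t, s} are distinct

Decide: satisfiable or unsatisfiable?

The assignment p = 4, q = 9, r = 5, s = 7, t = 4 works:
  constraint 3 holds since s + r = 12.
  constraint 5 holds since q - t = 5.
  constraint 7 holds since q - r = 4.
The rest check out directly.

Satisfiable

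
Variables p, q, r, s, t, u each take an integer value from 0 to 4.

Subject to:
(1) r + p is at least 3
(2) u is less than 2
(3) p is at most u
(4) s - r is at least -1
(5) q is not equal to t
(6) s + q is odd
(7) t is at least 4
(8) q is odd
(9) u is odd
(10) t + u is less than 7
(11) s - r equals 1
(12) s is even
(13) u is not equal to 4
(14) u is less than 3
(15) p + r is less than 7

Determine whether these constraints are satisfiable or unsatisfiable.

One satisfying assignment is p = 1, q = 3, r = 3, s = 4, t = 4, u = 1.
For the less obvious constraints — constraint 1: r + p = 4; constraint 4: s - r = 1 — and the others hold by inspection.

Satisfiable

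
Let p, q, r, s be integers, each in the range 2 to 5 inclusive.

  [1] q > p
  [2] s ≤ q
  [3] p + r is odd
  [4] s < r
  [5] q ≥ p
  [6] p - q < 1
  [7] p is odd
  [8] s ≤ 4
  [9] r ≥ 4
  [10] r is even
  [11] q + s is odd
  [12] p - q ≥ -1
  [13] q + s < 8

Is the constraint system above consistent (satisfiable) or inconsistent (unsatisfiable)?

Take p = 3, q = 4, r = 4, s = 3. Then constraint 6: p - q = -1; constraint 12: p - q = -1; constraint 13: q + s = 7, and every other listed constraint is also met.

Satisfiable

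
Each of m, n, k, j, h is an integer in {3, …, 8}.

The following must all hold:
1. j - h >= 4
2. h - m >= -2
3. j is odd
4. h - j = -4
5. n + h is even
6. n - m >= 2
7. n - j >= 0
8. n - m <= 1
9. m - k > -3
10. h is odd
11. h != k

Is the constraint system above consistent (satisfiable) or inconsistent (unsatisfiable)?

Constraints 1, 2, 7, and 8 give m − n ≥ -1, n − j ≥ 0, j − h ≥ 4, h − m ≥ -2.
Adding all 4 inequalities: the left sides telescope to 0, and the right sides sum to (-1) + 0 + 4 + (-2) = 1. So 0 ≥ 1, which is false.

Unsatisfiable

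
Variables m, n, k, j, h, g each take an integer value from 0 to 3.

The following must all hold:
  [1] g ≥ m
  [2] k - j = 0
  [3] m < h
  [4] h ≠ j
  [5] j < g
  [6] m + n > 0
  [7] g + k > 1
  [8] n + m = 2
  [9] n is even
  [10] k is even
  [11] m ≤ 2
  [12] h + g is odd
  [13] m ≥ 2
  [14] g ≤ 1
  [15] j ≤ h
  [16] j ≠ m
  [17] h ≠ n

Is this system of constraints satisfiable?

Unsatisfiable

From constraint 13: m ≥ 2. From constraints 1 and 14: m ≤ g and g ≤ 1, so m ≤ 1. But 1 < 2, so no value of m works.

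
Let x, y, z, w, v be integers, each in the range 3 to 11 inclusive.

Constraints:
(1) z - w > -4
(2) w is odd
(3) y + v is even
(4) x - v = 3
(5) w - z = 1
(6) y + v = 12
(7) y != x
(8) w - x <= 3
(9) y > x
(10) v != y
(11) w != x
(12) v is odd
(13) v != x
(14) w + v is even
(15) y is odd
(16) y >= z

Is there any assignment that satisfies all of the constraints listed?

Take x = 6, y = 9, z = 8, w = 9, v = 3. Then constraint 1: z - w = -1; constraint 4: x - v = 3; constraint 5: w - z = 1, and every other listed constraint is also met.

Satisfiable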